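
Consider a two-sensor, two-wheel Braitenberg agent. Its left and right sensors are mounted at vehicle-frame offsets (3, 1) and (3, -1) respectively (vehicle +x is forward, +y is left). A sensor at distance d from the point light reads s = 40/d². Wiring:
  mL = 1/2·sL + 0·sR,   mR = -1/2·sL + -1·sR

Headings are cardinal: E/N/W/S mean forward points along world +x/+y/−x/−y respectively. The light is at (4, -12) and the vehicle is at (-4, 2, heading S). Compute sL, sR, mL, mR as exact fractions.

left sensor world pos  = (-3, -1); dL² = 170
right sensor world pos = (-5, -1); dR² = 202
sL = 40/170 = 4/17
sR = 40/202 = 20/101
mL = 1/2·sL + 0·sR = 2/17
mR = -1/2·sL + -1·sR = -542/1717

4/17 20/101 2/17 -542/1717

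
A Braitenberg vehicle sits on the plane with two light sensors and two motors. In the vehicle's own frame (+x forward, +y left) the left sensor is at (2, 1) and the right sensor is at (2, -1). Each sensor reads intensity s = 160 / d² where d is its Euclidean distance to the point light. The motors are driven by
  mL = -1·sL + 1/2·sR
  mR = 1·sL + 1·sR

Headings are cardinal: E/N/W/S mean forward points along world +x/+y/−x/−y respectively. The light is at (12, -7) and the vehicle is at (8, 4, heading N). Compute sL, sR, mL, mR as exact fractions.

80/97 80/89 -3240/8633 14880/8633

left sensor world pos  = (7, 6); dL² = 194
right sensor world pos = (9, 6); dR² = 178
sL = 160/194 = 80/97
sR = 160/178 = 80/89
mL = -1·sL + 1/2·sR = -3240/8633
mR = 1·sL + 1·sR = 14880/8633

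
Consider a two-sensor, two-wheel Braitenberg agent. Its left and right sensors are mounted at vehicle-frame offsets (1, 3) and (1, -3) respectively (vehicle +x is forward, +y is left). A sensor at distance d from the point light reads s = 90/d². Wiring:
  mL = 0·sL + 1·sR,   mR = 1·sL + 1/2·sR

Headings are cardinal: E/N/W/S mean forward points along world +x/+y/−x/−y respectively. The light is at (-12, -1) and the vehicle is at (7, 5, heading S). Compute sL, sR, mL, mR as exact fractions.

left sensor world pos  = (10, 4); dL² = 509
right sensor world pos = (4, 4); dR² = 281
sL = 90/509 = 90/509
sR = 90/281 = 90/281
mL = 0·sL + 1·sR = 90/281
mR = 1·sL + 1/2·sR = 48195/143029

90/509 90/281 90/281 48195/143029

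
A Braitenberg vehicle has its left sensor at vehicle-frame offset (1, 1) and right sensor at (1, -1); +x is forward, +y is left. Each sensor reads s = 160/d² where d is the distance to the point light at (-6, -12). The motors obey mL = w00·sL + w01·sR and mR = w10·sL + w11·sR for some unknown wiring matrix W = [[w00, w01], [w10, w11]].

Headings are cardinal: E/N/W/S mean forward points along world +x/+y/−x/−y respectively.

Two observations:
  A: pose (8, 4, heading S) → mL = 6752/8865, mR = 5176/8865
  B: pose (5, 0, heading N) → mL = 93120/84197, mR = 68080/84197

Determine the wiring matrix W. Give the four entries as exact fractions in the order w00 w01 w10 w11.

obs A: pose=(8,4,S) → sL=16/45, sR=80/197, mL=6752/8865, mR=5176/8865
obs B: pose=(5,0,N) → sL=160/269, sR=160/313, mL=93120/84197, mR=68080/84197
sensor matrix S = [[16/45, 80/197], [160/269, 160/313]]; det S = -8925184/149281281
solve [mL_A; mL_B] = S·[w00; w01] and [mR_A; mR_B] = S·[w10; w11]:
  w00 = 1, w01 = 1, w10 = 1/2, w11 = 1

1 1 1/2 1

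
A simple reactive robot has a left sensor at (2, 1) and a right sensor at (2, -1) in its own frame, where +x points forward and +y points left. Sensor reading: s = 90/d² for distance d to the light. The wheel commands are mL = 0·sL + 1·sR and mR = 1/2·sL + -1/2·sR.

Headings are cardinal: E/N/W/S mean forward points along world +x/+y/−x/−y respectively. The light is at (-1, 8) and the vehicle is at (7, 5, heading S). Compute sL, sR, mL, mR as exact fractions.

45/53 45/37 45/37 -360/1961

left sensor world pos  = (8, 3); dL² = 106
right sensor world pos = (6, 3); dR² = 74
sL = 90/106 = 45/53
sR = 90/74 = 45/37
mL = 0·sL + 1·sR = 45/37
mR = 1/2·sL + -1/2·sR = -360/1961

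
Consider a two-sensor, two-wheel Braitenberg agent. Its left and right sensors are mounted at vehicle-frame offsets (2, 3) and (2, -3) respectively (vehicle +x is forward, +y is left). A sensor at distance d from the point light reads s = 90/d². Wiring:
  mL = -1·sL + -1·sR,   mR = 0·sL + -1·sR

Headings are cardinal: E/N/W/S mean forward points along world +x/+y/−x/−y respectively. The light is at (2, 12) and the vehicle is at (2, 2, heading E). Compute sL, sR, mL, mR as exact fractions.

left sensor world pos  = (4, 5); dL² = 53
right sensor world pos = (4, -1); dR² = 173
sL = 90/53 = 90/53
sR = 90/173 = 90/173
mL = -1·sL + -1·sR = -20340/9169
mR = 0·sL + -1·sR = -90/173

90/53 90/173 -20340/9169 -90/173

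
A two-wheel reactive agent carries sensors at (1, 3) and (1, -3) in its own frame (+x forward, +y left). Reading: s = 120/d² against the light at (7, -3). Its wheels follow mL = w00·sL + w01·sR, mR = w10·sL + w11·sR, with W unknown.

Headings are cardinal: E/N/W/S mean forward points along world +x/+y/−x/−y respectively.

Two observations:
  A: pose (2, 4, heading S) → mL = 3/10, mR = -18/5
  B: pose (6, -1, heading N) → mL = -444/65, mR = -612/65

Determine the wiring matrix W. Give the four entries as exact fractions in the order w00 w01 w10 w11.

obs A: pose=(2,4,S) → sL=3, sR=6/5, mL=3/10, mR=-18/5
obs B: pose=(6,-1,N) → sL=24/5, sR=120/13, mL=-444/65, mR=-612/65
sensor matrix S = [[3, 6/5], [24/5, 120/13]]; det S = 7128/325
solve [mL_A; mL_B] = S·[w00; w01] and [mR_A; mR_B] = S·[w10; w11]:
  w00 = 1/2, w01 = -1, w10 = -1, w11 = -1/2

1/2 -1 -1 -1/2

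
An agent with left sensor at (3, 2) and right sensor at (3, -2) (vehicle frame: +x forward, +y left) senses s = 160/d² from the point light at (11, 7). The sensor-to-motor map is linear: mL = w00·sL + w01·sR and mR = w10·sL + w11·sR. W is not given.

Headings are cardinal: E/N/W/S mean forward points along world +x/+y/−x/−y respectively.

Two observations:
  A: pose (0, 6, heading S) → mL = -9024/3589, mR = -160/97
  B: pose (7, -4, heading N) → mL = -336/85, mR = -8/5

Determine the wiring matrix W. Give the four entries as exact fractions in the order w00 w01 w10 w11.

-1 -1 -1 0

obs A: pose=(0,6,S) → sL=160/97, sR=32/37, mL=-9024/3589, mR=-160/97
obs B: pose=(7,-4,N) → sL=8/5, sR=40/17, mL=-336/85, mR=-8/5
sensor matrix S = [[160/97, 32/37], [8/5, 40/17]]; det S = 761856/305065
solve [mL_A; mL_B] = S·[w00; w01] and [mR_A; mR_B] = S·[w10; w11]:
  w00 = -1, w01 = -1, w10 = -1, w11 = 0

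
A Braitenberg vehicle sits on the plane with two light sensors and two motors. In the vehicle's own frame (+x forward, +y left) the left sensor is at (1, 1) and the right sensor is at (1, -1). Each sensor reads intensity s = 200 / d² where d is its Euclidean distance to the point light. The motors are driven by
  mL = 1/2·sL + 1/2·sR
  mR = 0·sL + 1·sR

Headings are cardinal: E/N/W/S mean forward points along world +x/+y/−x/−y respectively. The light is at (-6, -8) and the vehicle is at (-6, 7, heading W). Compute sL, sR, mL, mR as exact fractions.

left sensor world pos  = (-7, 6); dL² = 197
right sensor world pos = (-7, 8); dR² = 257
sL = 200/197 = 200/197
sR = 200/257 = 200/257
mL = 1/2·sL + 1/2·sR = 45400/50629
mR = 0·sL + 1·sR = 200/257

200/197 200/257 45400/50629 200/257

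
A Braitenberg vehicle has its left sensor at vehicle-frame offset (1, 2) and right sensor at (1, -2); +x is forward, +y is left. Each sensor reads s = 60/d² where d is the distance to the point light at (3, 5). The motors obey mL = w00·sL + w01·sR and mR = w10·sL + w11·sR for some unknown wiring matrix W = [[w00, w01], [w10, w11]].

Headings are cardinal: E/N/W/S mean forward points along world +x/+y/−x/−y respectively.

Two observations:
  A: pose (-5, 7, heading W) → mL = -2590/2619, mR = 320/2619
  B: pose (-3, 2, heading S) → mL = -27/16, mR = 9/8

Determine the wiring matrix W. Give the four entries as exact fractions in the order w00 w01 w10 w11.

obs A: pose=(-5,7,W) → sL=20/27, sR=60/97, mL=-2590/2619, mR=320/2619
obs B: pose=(-3,2,S) → sL=15/8, sR=3/4, mL=-27/16, mR=9/8
sensor matrix S = [[20/27, 60/97], [15/8, 3/4]]; det S = -1055/1746
solve [mL_A; mL_B] = S·[w00; w01] and [mR_A; mR_B] = S·[w10; w11]:
  w00 = -1/2, w01 = -1, w10 = 1, w11 = -1

-1/2 -1 1 -1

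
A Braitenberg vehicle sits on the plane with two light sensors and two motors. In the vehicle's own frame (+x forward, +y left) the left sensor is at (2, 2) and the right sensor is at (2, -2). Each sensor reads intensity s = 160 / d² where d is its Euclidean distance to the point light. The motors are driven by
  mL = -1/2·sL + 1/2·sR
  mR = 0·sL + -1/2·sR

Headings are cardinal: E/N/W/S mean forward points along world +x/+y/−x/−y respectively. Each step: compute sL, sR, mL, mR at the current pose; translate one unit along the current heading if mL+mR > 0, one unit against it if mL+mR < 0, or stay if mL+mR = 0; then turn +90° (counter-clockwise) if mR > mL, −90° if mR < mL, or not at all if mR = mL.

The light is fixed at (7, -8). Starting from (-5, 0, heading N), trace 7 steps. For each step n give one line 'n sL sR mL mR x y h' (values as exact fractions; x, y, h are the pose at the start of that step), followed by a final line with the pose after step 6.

n=0: pose=(-5,0,N); sL=20/37, sR=4/5; mL=24/185, mR=-2/5; mL+mR=-10/37 → advance -1; mR−mL=-98/185 → turn -1·90°
n=1: pose=(-5,-1,E); sL=160/181, sR=32/25; mL=896/4525, mR=-16/25; mL+mR=-80/181 → advance -1; mR−mL=-3792/4525 → turn -1·90°
n=2: pose=(-6,-1,S); sL=80/73, sR=16/25; mL=-416/1825, mR=-8/25; mL+mR=-40/73 → advance -1; mR−mL=-168/1825 → turn -1·90°
n=3: pose=(-6,0,W); sL=160/261, sR=32/65; mL=-1024/16965, mR=-16/65; mL+mR=-80/261 → advance -1; mR−mL=-3152/16965 → turn -1·90°
n=4: pose=(-5,0,N); sL=20/37, sR=4/5; mL=24/185, mR=-2/5; mL+mR=-10/37 → advance -1; mR−mL=-98/185 → turn -1·90°
n=5: pose=(-5,-1,E); sL=160/181, sR=32/25; mL=896/4525, mR=-16/25; mL+mR=-80/181 → advance -1; mR−mL=-3792/4525 → turn -1·90°
n=6: pose=(-6,-1,S); sL=80/73, sR=16/25; mL=-416/1825, mR=-8/25; mL+mR=-40/73 → advance -1; mR−mL=-168/1825 → turn -1·90°

0 20/37 4/5 24/185 -2/5 -5 0 N
1 160/181 32/25 896/4525 -16/25 -5 -1 E
2 80/73 16/25 -416/1825 -8/25 -6 -1 S
3 160/261 32/65 -1024/16965 -16/65 -6 0 W
4 20/37 4/5 24/185 -2/5 -5 0 N
5 160/181 32/25 896/4525 -16/25 -5 -1 E
6 80/73 16/25 -416/1825 -8/25 -6 -1 S
final -6 0 W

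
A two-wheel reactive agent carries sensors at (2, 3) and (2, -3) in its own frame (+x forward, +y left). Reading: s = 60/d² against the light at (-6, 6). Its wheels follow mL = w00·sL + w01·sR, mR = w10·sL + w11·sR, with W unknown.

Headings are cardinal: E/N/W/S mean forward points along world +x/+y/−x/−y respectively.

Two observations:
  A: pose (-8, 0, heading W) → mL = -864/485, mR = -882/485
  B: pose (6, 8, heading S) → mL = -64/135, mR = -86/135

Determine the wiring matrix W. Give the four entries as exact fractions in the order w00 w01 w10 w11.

1 -1 -1 -1/2

obs A: pose=(-8,0,W) → sL=60/97, sR=12/5, mL=-864/485, mR=-882/485
obs B: pose=(6,8,S) → sL=4/15, sR=20/27, mL=-64/135, mR=-86/135
sensor matrix S = [[60/97, 12/5], [4/15, 20/27]]; det S = -3968/21825
solve [mL_A; mL_B] = S·[w00; w01] and [mR_A; mR_B] = S·[w10; w11]:
  w00 = 1, w01 = -1, w10 = -1, w11 = -1/2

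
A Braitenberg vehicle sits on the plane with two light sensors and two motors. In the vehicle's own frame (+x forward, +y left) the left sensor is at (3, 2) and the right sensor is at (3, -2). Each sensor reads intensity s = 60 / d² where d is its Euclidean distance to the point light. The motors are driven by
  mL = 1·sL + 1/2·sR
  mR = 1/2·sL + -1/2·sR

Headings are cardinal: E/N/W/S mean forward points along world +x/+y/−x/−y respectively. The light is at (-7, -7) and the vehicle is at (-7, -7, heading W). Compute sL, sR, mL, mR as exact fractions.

60/13 60/13 90/13 0

left sensor world pos  = (-10, -9); dL² = 13
right sensor world pos = (-10, -5); dR² = 13
sL = 60/13 = 60/13
sR = 60/13 = 60/13
mL = 1·sL + 1/2·sR = 90/13
mR = 1/2·sL + -1/2·sR = 0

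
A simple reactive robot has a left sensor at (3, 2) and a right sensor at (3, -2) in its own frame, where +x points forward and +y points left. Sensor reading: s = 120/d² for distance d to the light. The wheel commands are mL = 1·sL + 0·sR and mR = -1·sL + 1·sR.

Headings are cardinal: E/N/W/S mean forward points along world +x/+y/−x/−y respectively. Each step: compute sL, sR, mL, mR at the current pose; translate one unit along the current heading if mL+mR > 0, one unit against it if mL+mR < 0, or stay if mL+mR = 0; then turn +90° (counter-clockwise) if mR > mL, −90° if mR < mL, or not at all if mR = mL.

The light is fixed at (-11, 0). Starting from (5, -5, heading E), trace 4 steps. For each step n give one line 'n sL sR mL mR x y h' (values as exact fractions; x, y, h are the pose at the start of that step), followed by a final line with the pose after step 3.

n=0: pose=(5,-5,E); sL=12/37, sR=12/41; mL=12/37, mR=-48/1517; mL+mR=12/41 → advance +1; mR−mL=-540/1517 → turn -1·90°
n=1: pose=(6,-5,S); sL=24/85, sR=120/289; mL=24/85, mR=192/1445; mL+mR=120/289 → advance +1; mR−mL=-216/1445 → turn -1·90°
n=2: pose=(6,-6,W); sL=6/13, sR=30/53; mL=6/13, mR=72/689; mL+mR=30/53 → advance +1; mR−mL=-246/689 → turn -1·90°
n=3: pose=(5,-6,N); sL=24/41, sR=40/111; mL=24/41, mR=-1024/4551; mL+mR=40/111 → advance +1; mR−mL=-3688/4551 → turn -1·90°

0 12/37 12/41 12/37 -48/1517 5 -5 E
1 24/85 120/289 24/85 192/1445 6 -5 S
2 6/13 30/53 6/13 72/689 6 -6 W
3 24/41 40/111 24/41 -1024/4551 5 -6 N
final 5 -5 E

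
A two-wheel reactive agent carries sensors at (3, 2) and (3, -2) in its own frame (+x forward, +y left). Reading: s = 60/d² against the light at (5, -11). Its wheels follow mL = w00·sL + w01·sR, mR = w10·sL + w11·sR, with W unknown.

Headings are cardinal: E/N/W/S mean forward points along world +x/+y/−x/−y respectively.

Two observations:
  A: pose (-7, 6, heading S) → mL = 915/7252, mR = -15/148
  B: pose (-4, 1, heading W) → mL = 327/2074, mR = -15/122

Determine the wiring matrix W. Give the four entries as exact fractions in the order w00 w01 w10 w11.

1 -1/2 -1/2 0

obs A: pose=(-7,6,S) → sL=15/74, sR=15/98, mL=915/7252, mR=-15/148
obs B: pose=(-4,1,W) → sL=15/61, sR=3/17, mL=327/2074, mR=-15/122
sensor matrix S = [[15/74, 15/98], [15/61, 3/17]]; det S = -3510/1880081
solve [mL_A; mL_B] = S·[w00; w01] and [mR_A; mR_B] = S·[w10; w11]:
  w00 = 1, w01 = -1/2, w10 = -1/2, w11 = 0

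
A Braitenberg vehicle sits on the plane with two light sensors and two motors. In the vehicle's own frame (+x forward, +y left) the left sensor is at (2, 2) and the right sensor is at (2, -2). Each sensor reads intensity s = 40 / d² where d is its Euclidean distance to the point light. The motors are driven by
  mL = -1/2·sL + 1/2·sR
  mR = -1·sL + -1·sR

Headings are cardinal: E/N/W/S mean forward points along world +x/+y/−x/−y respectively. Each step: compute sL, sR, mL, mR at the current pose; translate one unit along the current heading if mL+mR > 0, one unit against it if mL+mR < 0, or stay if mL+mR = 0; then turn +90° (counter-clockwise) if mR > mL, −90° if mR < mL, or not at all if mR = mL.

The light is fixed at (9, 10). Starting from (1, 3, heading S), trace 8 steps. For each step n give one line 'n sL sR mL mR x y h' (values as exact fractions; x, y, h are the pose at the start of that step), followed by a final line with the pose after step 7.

0 40/117 40/181 -1280/21177 -11920/21177 1 3 S
1 10/41 10/29 60/1189 -700/1189 1 4 W
2 40/97 40/41 1120/3977 -5520/3977 2 4 N
3 4/5 20/53 -56/265 -312/265 2 3 E
4 40/117 40/181 -1280/21177 -11920/21177 1 3 S
5 10/41 10/29 60/1189 -700/1189 1 4 W
6 40/97 40/41 1120/3977 -5520/3977 2 4 N
7 4/5 20/53 -56/265 -312/265 2 3 E
final 1 3 S

n=0: pose=(1,3,S); sL=40/117, sR=40/181; mL=-1280/21177, mR=-11920/21177; mL+mR=-4400/7059 → advance -1; mR−mL=-10640/21177 → turn -1·90°
n=1: pose=(1,4,W); sL=10/41, sR=10/29; mL=60/1189, mR=-700/1189; mL+mR=-640/1189 → advance -1; mR−mL=-760/1189 → turn -1·90°
n=2: pose=(2,4,N); sL=40/97, sR=40/41; mL=1120/3977, mR=-5520/3977; mL+mR=-4400/3977 → advance -1; mR−mL=-6640/3977 → turn -1·90°
n=3: pose=(2,3,E); sL=4/5, sR=20/53; mL=-56/265, mR=-312/265; mL+mR=-368/265 → advance -1; mR−mL=-256/265 → turn -1·90°
n=4: pose=(1,3,S); sL=40/117, sR=40/181; mL=-1280/21177, mR=-11920/21177; mL+mR=-4400/7059 → advance -1; mR−mL=-10640/21177 → turn -1·90°
n=5: pose=(1,4,W); sL=10/41, sR=10/29; mL=60/1189, mR=-700/1189; mL+mR=-640/1189 → advance -1; mR−mL=-760/1189 → turn -1·90°
n=6: pose=(2,4,N); sL=40/97, sR=40/41; mL=1120/3977, mR=-5520/3977; mL+mR=-4400/3977 → advance -1; mR−mL=-6640/3977 → turn -1·90°
n=7: pose=(2,3,E); sL=4/5, sR=20/53; mL=-56/265, mR=-312/265; mL+mR=-368/265 → advance -1; mR−mL=-256/265 → turn -1·90°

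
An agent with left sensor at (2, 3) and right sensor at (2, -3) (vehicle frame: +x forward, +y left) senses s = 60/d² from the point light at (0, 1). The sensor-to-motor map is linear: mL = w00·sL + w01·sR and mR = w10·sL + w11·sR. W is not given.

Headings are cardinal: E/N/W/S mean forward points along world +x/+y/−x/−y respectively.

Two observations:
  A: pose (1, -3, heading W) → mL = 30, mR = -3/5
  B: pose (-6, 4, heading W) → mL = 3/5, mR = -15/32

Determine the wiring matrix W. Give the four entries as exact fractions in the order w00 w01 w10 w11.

obs A: pose=(1,-3,W) → sL=6/5, sR=30, mL=30, mR=-3/5
obs B: pose=(-6,4,W) → sL=15/16, sR=3/5, mL=3/5, mR=-15/32
sensor matrix S = [[6/5, 30], [15/16, 3/5]]; det S = -5481/200
solve [mL_A; mL_B] = S·[w00; w01] and [mR_A; mR_B] = S·[w10; w11]:
  w00 = 0, w01 = 1, w10 = -1/2, w11 = 0

0 1 -1/2 0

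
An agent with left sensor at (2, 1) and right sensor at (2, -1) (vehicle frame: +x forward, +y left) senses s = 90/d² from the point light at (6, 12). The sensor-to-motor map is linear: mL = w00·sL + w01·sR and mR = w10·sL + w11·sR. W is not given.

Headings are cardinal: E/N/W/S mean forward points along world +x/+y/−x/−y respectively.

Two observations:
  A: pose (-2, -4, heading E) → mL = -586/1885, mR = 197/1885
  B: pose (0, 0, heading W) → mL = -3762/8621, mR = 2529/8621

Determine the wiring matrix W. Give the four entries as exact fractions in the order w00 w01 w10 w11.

obs A: pose=(-2,-4,E) → sL=10/29, sR=18/65, mL=-586/1885, mR=197/1885
obs B: pose=(0,0,W) → sL=90/233, sR=18/37, mL=-3762/8621, mR=2529/8621
sensor matrix S = [[10/29, 18/65], [90/233, 18/37]]; det S = 197568/3250117
solve [mL_A; mL_B] = S·[w00; w01] and [mR_A; mR_B] = S·[w10; w11]:
  w00 = -1/2, w01 = -1/2, w10 = -1/2, w11 = 1

-1/2 -1/2 -1/2 1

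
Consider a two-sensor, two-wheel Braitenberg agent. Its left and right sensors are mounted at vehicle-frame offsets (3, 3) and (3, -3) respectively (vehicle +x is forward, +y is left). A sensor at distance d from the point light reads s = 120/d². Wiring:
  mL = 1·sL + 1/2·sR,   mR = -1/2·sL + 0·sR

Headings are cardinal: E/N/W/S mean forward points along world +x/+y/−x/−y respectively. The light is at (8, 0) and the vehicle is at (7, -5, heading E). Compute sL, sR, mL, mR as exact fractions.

15 30/17 270/17 -15/2

left sensor world pos  = (10, -2); dL² = 8
right sensor world pos = (10, -8); dR² = 68
sL = 120/8 = 15
sR = 120/68 = 30/17
mL = 1·sL + 1/2·sR = 270/17
mR = -1/2·sL + 0·sR = -15/2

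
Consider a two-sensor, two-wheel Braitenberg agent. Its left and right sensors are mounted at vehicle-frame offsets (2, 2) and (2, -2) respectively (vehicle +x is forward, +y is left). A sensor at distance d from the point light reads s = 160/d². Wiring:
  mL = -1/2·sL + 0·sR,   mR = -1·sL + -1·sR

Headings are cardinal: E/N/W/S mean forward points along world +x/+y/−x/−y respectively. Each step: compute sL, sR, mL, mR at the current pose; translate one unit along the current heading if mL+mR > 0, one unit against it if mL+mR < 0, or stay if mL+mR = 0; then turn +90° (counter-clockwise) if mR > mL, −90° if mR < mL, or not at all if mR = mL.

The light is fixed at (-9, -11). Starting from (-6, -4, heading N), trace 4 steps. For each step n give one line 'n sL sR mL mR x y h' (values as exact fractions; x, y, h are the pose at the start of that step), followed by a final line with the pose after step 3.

n=0: pose=(-6,-4,N); sL=80/41, sR=80/53; mL=-40/41, mR=-7520/2173; mL+mR=-9640/2173 → advance -1; mR−mL=-5400/2173 → turn -1·90°
n=1: pose=(-6,-5,E); sL=160/89, sR=160/41; mL=-80/89, mR=-20800/3649; mL+mR=-24080/3649 → advance -1; mR−mL=-17520/3649 → turn -1·90°
n=2: pose=(-7,-5,S); sL=5, sR=10; mL=-5/2, mR=-15; mL+mR=-35/2 → advance -1; mR−mL=-25/2 → turn -1·90°
n=3: pose=(-7,-4,W); sL=32/5, sR=160/81; mL=-16/5, mR=-3392/405; mL+mR=-4688/405 → advance -1; mR−mL=-2096/405 → turn -1·90°

0 80/41 80/53 -40/41 -7520/2173 -6 -4 N
1 160/89 160/41 -80/89 -20800/3649 -6 -5 E
2 5 10 -5/2 -15 -7 -5 S
3 32/5 160/81 -16/5 -3392/405 -7 -4 W
final -6 -4 N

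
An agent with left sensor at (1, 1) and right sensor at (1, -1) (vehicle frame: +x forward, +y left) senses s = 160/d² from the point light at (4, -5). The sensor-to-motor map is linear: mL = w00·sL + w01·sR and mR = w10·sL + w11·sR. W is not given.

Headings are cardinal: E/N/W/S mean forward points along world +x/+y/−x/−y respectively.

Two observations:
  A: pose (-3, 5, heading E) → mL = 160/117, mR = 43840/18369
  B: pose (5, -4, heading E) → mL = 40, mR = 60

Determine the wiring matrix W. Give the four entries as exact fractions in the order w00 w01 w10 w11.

obs A: pose=(-3,5,E) → sL=160/157, sR=160/117, mL=160/117, mR=43840/18369
obs B: pose=(5,-4,E) → sL=20, sR=40, mL=40, mR=60
sensor matrix S = [[160/157, 160/117], [20, 40]]; det S = 246400/18369
solve [mL_A; mL_B] = S·[w00; w01] and [mR_A; mR_B] = S·[w10; w11]:
  w00 = 0, w01 = 1, w10 = 1, w11 = 1

0 1 1 1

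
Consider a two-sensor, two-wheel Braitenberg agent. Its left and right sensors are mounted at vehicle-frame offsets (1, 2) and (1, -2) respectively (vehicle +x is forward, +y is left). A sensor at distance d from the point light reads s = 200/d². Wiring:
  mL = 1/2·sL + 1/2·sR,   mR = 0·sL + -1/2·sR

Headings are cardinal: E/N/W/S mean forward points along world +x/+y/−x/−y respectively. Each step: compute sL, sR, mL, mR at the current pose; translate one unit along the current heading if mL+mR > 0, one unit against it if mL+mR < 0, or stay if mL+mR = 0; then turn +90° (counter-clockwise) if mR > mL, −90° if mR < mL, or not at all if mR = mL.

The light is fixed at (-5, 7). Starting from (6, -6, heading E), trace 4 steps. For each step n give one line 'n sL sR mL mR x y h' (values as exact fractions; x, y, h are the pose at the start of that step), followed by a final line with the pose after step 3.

0 40/53 200/369 12680/19557 -100/369 6 -6 E
1 25/49 25/37 1075/1813 -25/74 7 -6 S
2 200/377 40/53 12840/19981 -20/53 7 -7 W
3 4/5 100/169 588/845 -50/169 6 -7 N
final 6 -6 E

n=0: pose=(6,-6,E); sL=40/53, sR=200/369; mL=12680/19557, mR=-100/369; mL+mR=20/53 → advance +1; mR−mL=-17980/19557 → turn -1·90°
n=1: pose=(7,-6,S); sL=25/49, sR=25/37; mL=1075/1813, mR=-25/74; mL+mR=25/98 → advance +1; mR−mL=-3375/3626 → turn -1·90°
n=2: pose=(7,-7,W); sL=200/377, sR=40/53; mL=12840/19981, mR=-20/53; mL+mR=100/377 → advance +1; mR−mL=-20380/19981 → turn -1·90°
n=3: pose=(6,-7,N); sL=4/5, sR=100/169; mL=588/845, mR=-50/169; mL+mR=2/5 → advance +1; mR−mL=-838/845 → turn -1·90°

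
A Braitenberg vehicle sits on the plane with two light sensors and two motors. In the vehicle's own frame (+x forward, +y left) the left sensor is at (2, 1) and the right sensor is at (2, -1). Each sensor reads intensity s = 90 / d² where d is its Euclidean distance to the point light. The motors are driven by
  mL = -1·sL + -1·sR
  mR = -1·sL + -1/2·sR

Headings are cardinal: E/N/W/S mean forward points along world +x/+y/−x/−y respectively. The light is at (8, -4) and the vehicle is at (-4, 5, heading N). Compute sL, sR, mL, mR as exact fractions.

9/29 45/121 -2394/3509 -3483/7018

left sensor world pos  = (-5, 7); dL² = 290
right sensor world pos = (-3, 7); dR² = 242
sL = 90/290 = 9/29
sR = 90/242 = 45/121
mL = -1·sL + -1·sR = -2394/3509
mR = -1·sL + -1/2·sR = -3483/7018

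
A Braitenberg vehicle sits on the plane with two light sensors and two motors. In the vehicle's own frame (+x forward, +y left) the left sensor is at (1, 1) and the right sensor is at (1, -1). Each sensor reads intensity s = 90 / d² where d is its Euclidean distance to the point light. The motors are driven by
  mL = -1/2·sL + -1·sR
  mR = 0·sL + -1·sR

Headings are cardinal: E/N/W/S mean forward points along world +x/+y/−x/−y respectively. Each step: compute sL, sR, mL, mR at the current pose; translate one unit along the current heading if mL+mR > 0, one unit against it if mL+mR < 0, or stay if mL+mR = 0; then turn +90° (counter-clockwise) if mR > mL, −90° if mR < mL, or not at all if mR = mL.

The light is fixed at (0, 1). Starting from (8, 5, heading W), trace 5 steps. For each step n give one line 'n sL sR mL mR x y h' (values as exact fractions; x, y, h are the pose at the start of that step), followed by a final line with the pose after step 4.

0 45/29 45/37 -4275/2146 -45/37 8 5 W
1 90/109 90/73 -13095/7957 -90/73 9 5 S
2 45/68 45/58 -4365/3944 -45/58 9 6 E
3 18/17 10/13 -287/221 -10/13 8 6 N
4 45/29 45/37 -4275/2146 -45/37 8 5 W
final 9 5 S

n=0: pose=(8,5,W); sL=45/29, sR=45/37; mL=-4275/2146, mR=-45/37; mL+mR=-6885/2146 → advance -1; mR−mL=45/58 → turn +1·90°
n=1: pose=(9,5,S); sL=90/109, sR=90/73; mL=-13095/7957, mR=-90/73; mL+mR=-22905/7957 → advance -1; mR−mL=45/109 → turn +1·90°
n=2: pose=(9,6,E); sL=45/68, sR=45/58; mL=-4365/3944, mR=-45/58; mL+mR=-7425/3944 → advance -1; mR−mL=45/136 → turn +1·90°
n=3: pose=(8,6,N); sL=18/17, sR=10/13; mL=-287/221, mR=-10/13; mL+mR=-457/221 → advance -1; mR−mL=9/17 → turn +1·90°
n=4: pose=(8,5,W); sL=45/29, sR=45/37; mL=-4275/2146, mR=-45/37; mL+mR=-6885/2146 → advance -1; mR−mL=45/58 → turn +1·90°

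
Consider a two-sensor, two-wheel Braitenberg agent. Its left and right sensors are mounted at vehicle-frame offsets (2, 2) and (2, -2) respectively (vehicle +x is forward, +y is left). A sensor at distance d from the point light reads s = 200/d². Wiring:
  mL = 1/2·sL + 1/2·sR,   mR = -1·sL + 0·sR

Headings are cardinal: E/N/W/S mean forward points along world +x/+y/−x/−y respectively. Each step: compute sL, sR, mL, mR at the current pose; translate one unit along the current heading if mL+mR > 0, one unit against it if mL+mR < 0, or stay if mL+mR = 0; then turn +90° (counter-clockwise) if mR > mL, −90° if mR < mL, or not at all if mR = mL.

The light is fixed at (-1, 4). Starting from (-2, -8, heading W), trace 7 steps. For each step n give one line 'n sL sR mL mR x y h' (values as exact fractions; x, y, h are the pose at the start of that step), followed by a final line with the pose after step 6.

n=0: pose=(-2,-8,W); sL=40/41, sR=200/109; mL=6280/4469, mR=-40/41; mL+mR=1920/4469 → advance +1; mR−mL=-10640/4469 → turn -1·90°
n=1: pose=(-3,-8,N); sL=50/29, sR=2; mL=54/29, mR=-50/29; mL+mR=4/29 → advance +1; mR−mL=-104/29 → turn -1·90°
n=2: pose=(-3,-7,E); sL=200/81, sR=200/169; mL=25000/13689, mR=-200/81; mL+mR=-8800/13689 → advance -1; mR−mL=-19600/4563 → turn -1·90°
n=3: pose=(-4,-7,S); sL=20/17, sR=100/97; mL=1820/1649, mR=-20/17; mL+mR=-120/1649 → advance -1; mR−mL=-3760/1649 → turn -1·90°
n=4: pose=(-4,-6,W); sL=200/169, sR=200/89; mL=25800/15041, mR=-200/169; mL+mR=8000/15041 → advance +1; mR−mL=-43600/15041 → turn -1·90°
n=5: pose=(-5,-6,N); sL=2, sR=50/17; mL=42/17, mR=-2; mL+mR=8/17 → advance +1; mR−mL=-76/17 → turn -1·90°
n=6: pose=(-5,-5,E); sL=200/53, sR=8/5; mL=712/265, mR=-200/53; mL+mR=-288/265 → advance -1; mR−mL=-1712/265 → turn -1·90°

0 40/41 200/109 6280/4469 -40/41 -2 -8 W
1 50/29 2 54/29 -50/29 -3 -8 N
2 200/81 200/169 25000/13689 -200/81 -3 -7 E
3 20/17 100/97 1820/1649 -20/17 -4 -7 S
4 200/169 200/89 25800/15041 -200/169 -4 -6 W
5 2 50/17 42/17 -2 -5 -6 N
6 200/53 8/5 712/265 -200/53 -5 -5 E
final -6 -5 S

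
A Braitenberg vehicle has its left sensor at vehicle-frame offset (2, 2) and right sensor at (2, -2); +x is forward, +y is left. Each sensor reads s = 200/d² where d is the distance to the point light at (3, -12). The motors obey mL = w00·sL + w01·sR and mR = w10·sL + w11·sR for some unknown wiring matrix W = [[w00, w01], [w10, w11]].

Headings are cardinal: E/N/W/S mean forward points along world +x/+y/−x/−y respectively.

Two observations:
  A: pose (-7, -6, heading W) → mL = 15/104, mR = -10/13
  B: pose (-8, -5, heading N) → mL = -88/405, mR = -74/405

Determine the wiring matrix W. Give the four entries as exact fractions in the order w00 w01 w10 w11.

obs A: pose=(-7,-6,W) → sL=5/4, sR=25/26, mL=15/104, mR=-10/13
obs B: pose=(-8,-5,N) → sL=4/5, sR=100/81, mL=-88/405, mR=-74/405
sensor matrix S = [[5/4, 25/26], [4/5, 100/81]]; det S = 815/1053
solve [mL_A; mL_B] = S·[w00; w01] and [mR_A; mR_B] = S·[w10; w11]:
  w00 = 1/2, w01 = -1/2, w10 = -1, w11 = 1/2

1/2 -1/2 -1 1/2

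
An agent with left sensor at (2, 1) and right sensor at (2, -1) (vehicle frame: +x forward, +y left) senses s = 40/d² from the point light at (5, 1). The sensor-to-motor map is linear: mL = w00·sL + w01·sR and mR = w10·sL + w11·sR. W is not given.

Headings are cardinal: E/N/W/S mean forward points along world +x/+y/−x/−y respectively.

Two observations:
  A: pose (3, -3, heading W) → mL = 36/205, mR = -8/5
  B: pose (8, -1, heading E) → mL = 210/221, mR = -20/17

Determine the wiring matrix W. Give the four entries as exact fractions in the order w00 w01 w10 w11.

1 -1/2 0 -1

obs A: pose=(3,-3,W) → sL=40/41, sR=8/5, mL=36/205, mR=-8/5
obs B: pose=(8,-1,E) → sL=20/13, sR=20/17, mL=210/221, mR=-20/17
sensor matrix S = [[40/41, 8/5], [20/13, 20/17]]; det S = -11904/9061
solve [mL_A; mL_B] = S·[w00; w01] and [mR_A; mR_B] = S·[w10; w11]:
  w00 = 1, w01 = -1/2, w10 = 0, w11 = -1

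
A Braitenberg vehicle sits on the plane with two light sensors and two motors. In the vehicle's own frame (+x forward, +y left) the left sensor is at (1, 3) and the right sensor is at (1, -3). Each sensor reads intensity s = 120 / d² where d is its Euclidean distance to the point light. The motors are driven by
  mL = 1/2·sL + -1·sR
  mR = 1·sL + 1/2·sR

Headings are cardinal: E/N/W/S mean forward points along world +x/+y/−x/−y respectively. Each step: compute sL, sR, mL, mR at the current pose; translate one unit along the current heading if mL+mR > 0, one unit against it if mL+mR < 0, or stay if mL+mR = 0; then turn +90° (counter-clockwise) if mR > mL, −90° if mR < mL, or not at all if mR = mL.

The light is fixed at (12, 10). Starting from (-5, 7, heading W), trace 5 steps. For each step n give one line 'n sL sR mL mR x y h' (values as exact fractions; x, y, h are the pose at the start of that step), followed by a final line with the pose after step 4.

0 1/3 10/27 -11/54 14/27 -5 7 W
1 120/241 120/457 -1500/110137 69300/110137 -6 7 S
2 12/29 60/169 -726/4901 2898/4901 -6 6 E
3 120/409 24/41 -7356/16769 9828/16769 -5 6 N
4 1/3 10/27 -11/54 14/27 -5 7 W
final -6 7 S

n=0: pose=(-5,7,W); sL=1/3, sR=10/27; mL=-11/54, mR=14/27; mL+mR=17/54 → advance +1; mR−mL=13/18 → turn +1·90°
n=1: pose=(-6,7,S); sL=120/241, sR=120/457; mL=-1500/110137, mR=69300/110137; mL+mR=67800/110137 → advance +1; mR−mL=70800/110137 → turn +1·90°
n=2: pose=(-6,6,E); sL=12/29, sR=60/169; mL=-726/4901, mR=2898/4901; mL+mR=2172/4901 → advance +1; mR−mL=3624/4901 → turn +1·90°
n=3: pose=(-5,6,N); sL=120/409, sR=24/41; mL=-7356/16769, mR=9828/16769; mL+mR=2472/16769 → advance +1; mR−mL=17184/16769 → turn +1·90°
n=4: pose=(-5,7,W); sL=1/3, sR=10/27; mL=-11/54, mR=14/27; mL+mR=17/54 → advance +1; mR−mL=13/18 → turn +1·90°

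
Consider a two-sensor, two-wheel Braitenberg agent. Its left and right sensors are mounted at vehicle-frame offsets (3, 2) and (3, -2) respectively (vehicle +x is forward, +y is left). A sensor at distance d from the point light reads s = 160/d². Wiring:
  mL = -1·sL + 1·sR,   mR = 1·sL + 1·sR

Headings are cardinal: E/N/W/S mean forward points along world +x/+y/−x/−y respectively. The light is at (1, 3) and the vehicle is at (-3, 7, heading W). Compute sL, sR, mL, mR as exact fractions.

left sensor world pos  = (-6, 5); dL² = 53
right sensor world pos = (-6, 9); dR² = 85
sL = 160/53 = 160/53
sR = 160/85 = 32/17
mL = -1·sL + 1·sR = -1024/901
mR = 1·sL + 1·sR = 4416/901

160/53 32/17 -1024/901 4416/901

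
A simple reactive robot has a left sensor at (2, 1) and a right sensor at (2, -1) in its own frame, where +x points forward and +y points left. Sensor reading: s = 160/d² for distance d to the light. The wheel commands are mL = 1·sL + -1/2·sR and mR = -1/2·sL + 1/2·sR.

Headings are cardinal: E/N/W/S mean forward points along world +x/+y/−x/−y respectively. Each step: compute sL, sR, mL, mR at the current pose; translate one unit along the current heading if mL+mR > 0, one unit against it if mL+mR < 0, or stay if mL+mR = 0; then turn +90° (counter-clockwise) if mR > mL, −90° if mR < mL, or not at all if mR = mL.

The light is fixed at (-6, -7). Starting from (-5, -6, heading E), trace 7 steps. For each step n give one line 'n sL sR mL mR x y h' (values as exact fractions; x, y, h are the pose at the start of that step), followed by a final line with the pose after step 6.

n=0: pose=(-5,-6,E); sL=160/13, sR=160/9; mL=400/117, mR=320/117; mL+mR=80/13 → advance +1; mR−mL=-80/117 → turn -1·90°
n=1: pose=(-4,-6,S); sL=16, sR=80; mL=-24, mR=32; mL+mR=8 → advance +1; mR−mL=56 → turn +1·90°
n=2: pose=(-4,-7,E); sL=160/17, sR=160/17; mL=80/17, mR=0; mL+mR=80/17 → advance +1; mR−mL=-80/17 → turn -1·90°
n=3: pose=(-3,-7,S); sL=8, sR=20; mL=-2, mR=6; mL+mR=4 → advance +1; mR−mL=8 → turn +1·90°
n=4: pose=(-3,-8,E); sL=32/5, sR=160/29; mL=528/145, mR=-64/145; mL+mR=16/5 → advance +1; mR−mL=-592/145 → turn -1·90°
n=5: pose=(-2,-8,S); sL=80/17, sR=80/9; mL=40/153, mR=320/153; mL+mR=40/17 → advance +1; mR−mL=280/153 → turn +1·90°
n=6: pose=(-2,-9,E); sL=160/37, sR=32/9; mL=848/333, mR=-128/333; mL+mR=80/37 → advance +1; mR−mL=-976/333 → turn -1·90°

0 160/13 160/9 400/117 320/117 -5 -6 E
1 16 80 -24 32 -4 -6 S
2 160/17 160/17 80/17 0 -4 -7 E
3 8 20 -2 6 -3 -7 S
4 32/5 160/29 528/145 -64/145 -3 -8 E
5 80/17 80/9 40/153 320/153 -2 -8 S
6 160/37 32/9 848/333 -128/333 -2 -9 E
final -1 -9 S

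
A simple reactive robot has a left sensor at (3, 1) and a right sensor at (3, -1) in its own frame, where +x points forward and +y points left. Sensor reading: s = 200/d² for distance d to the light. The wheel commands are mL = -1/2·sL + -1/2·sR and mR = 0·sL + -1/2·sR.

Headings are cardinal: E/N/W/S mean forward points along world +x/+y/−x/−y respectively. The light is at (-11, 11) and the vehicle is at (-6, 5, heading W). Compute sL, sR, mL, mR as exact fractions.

200/53 200/29 -8200/1537 -100/29

left sensor world pos  = (-9, 4); dL² = 53
right sensor world pos = (-9, 6); dR² = 29
sL = 200/53 = 200/53
sR = 200/29 = 200/29
mL = -1/2·sL + -1/2·sR = -8200/1537
mR = 0·sL + -1/2·sR = -100/29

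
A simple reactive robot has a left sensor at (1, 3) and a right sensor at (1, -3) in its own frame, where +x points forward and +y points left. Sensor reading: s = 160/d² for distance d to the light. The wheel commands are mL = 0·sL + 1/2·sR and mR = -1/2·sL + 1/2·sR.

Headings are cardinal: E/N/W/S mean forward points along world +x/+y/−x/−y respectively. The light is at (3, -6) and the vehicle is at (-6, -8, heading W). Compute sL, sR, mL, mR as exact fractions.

32/25 160/101 80/101 384/2525

left sensor world pos  = (-7, -11); dL² = 125
right sensor world pos = (-7, -5); dR² = 101
sL = 160/125 = 32/25
sR = 160/101 = 160/101
mL = 0·sL + 1/2·sR = 80/101
mR = -1/2·sL + 1/2·sR = 384/2525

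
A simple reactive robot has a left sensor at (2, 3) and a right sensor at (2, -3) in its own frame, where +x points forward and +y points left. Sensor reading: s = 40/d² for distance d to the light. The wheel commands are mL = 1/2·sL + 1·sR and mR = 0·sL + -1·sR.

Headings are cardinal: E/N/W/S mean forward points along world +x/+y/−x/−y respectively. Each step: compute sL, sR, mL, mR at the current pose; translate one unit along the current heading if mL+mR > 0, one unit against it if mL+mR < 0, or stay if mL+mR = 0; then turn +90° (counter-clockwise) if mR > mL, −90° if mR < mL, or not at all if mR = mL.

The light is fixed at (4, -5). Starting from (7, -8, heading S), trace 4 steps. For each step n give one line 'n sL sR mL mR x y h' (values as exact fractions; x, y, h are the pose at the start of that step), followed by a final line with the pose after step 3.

n=0: pose=(7,-8,S); sL=40/61, sR=8/5; mL=588/305, mR=-8/5; mL+mR=20/61 → advance +1; mR−mL=-1076/305 → turn -1·90°
n=1: pose=(7,-9,W); sL=4/5, sR=20; mL=102/5, mR=-20; mL+mR=2/5 → advance +1; mR−mL=-202/5 → turn -1·90°
n=2: pose=(6,-9,N); sL=8, sR=40/29; mL=156/29, mR=-40/29; mL+mR=4 → advance +1; mR−mL=-196/29 → turn -1·90°
n=3: pose=(6,-8,E); sL=5/2, sR=10/13; mL=105/52, mR=-10/13; mL+mR=5/4 → advance +1; mR−mL=-145/52 → turn -1·90°

0 40/61 8/5 588/305 -8/5 7 -8 S
1 4/5 20 102/5 -20 7 -9 W
2 8 40/29 156/29 -40/29 6 -9 N
3 5/2 10/13 105/52 -10/13 6 -8 E
final 7 -8 S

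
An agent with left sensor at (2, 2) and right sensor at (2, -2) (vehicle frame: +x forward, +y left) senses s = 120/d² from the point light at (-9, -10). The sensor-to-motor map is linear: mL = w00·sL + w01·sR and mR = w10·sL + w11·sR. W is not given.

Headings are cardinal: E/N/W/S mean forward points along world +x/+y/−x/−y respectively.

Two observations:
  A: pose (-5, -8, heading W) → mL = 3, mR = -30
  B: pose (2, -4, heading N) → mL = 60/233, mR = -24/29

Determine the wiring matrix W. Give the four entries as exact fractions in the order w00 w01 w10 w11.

0 1/2 -1 0

obs A: pose=(-5,-8,W) → sL=30, sR=6, mL=3, mR=-30
obs B: pose=(2,-4,N) → sL=24/29, sR=120/233, mL=60/233, mR=-24/29
sensor matrix S = [[30, 6], [24/29, 120/233]]; det S = 70848/6757
solve [mL_A; mL_B] = S·[w00; w01] and [mR_A; mR_B] = S·[w10; w11]:
  w00 = 0, w01 = 1/2, w10 = -1, w11 = 0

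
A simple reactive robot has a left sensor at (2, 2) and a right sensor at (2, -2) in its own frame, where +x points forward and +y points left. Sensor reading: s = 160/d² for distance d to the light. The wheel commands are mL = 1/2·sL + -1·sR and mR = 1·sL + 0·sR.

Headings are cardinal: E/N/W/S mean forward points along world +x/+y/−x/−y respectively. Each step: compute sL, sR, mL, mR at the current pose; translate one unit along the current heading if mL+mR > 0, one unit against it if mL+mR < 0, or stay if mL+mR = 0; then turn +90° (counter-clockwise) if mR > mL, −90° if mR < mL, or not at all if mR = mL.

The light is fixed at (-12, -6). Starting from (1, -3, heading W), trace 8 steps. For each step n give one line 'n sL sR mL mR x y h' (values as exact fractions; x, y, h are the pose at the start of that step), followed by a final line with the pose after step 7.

0 80/61 80/73 -1960/4453 80/61 1 -3 W
1 160/197 160/101 -23440/19897 160/197 0 -3 S
2 20/29 4/5 -66/145 20/29 0 -2 E
3 160/157 160/261 -4240/40977 160/157 1 -2 N
4 16/13 16/17 -72/221 16/13 1 -1 W
5 32/41 160/109 -4816/4469 32/41 0 -1 S
6 8/13 40/53 -308/689 8/13 0 0 E
7 32/37 160/289 -1296/10693 32/37 1 0 N
final 1 1 W

n=0: pose=(1,-3,W); sL=80/61, sR=80/73; mL=-1960/4453, mR=80/61; mL+mR=3880/4453 → advance +1; mR−mL=7800/4453 → turn +1·90°
n=1: pose=(0,-3,S); sL=160/197, sR=160/101; mL=-23440/19897, mR=160/197; mL+mR=-7280/19897 → advance -1; mR−mL=39600/19897 → turn +1·90°
n=2: pose=(0,-2,E); sL=20/29, sR=4/5; mL=-66/145, mR=20/29; mL+mR=34/145 → advance +1; mR−mL=166/145 → turn +1·90°
n=3: pose=(1,-2,N); sL=160/157, sR=160/261; mL=-4240/40977, mR=160/157; mL+mR=37520/40977 → advance +1; mR−mL=46000/40977 → turn +1·90°
n=4: pose=(1,-1,W); sL=16/13, sR=16/17; mL=-72/221, mR=16/13; mL+mR=200/221 → advance +1; mR−mL=344/221 → turn +1·90°
n=5: pose=(0,-1,S); sL=32/41, sR=160/109; mL=-4816/4469, mR=32/41; mL+mR=-1328/4469 → advance -1; mR−mL=8304/4469 → turn +1·90°
n=6: pose=(0,0,E); sL=8/13, sR=40/53; mL=-308/689, mR=8/13; mL+mR=116/689 → advance +1; mR−mL=732/689 → turn +1·90°
n=7: pose=(1,0,N); sL=32/37, sR=160/289; mL=-1296/10693, mR=32/37; mL+mR=7952/10693 → advance +1; mR−mL=10544/10693 → turn +1·90°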